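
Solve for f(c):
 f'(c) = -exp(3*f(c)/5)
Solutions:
 f(c) = 5*log(1/(C1 + 3*c))/3 + 5*log(5)/3
 f(c) = 5*log(5^(1/3)*(-3^(2/3) - 3*3^(1/6)*I)*(1/(C1 + c))^(1/3)/6)
 f(c) = 5*log(5^(1/3)*(-3^(2/3) + 3*3^(1/6)*I)*(1/(C1 + c))^(1/3)/6)


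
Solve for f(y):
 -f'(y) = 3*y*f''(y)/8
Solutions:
 f(y) = C1 + C2/y^(5/3)


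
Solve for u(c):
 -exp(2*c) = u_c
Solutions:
 u(c) = C1 - exp(2*c)/2


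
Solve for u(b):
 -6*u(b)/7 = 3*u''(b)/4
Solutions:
 u(b) = C1*sin(2*sqrt(14)*b/7) + C2*cos(2*sqrt(14)*b/7)


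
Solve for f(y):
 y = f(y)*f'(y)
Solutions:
 f(y) = -sqrt(C1 + y^2)
 f(y) = sqrt(C1 + y^2)


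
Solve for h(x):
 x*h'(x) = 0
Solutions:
 h(x) = C1


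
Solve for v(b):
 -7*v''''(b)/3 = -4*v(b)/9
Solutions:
 v(b) = C1*exp(-sqrt(2)*21^(3/4)*b/21) + C2*exp(sqrt(2)*21^(3/4)*b/21) + C3*sin(sqrt(2)*21^(3/4)*b/21) + C4*cos(sqrt(2)*21^(3/4)*b/21)


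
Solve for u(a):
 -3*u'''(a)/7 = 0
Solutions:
 u(a) = C1 + C2*a + C3*a^2


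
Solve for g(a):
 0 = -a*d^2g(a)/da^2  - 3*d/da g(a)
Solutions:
 g(a) = C1 + C2/a^2


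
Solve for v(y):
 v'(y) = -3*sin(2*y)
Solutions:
 v(y) = C1 + 3*cos(2*y)/2


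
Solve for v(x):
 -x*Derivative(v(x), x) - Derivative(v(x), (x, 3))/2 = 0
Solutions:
 v(x) = C1 + Integral(C2*airyai(-2^(1/3)*x) + C3*airybi(-2^(1/3)*x), x)


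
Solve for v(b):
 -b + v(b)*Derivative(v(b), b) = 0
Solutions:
 v(b) = -sqrt(C1 + b^2)
 v(b) = sqrt(C1 + b^2)


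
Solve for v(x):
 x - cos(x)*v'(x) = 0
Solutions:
 v(x) = C1 + Integral(x/cos(x), x)


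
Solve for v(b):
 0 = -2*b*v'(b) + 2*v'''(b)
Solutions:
 v(b) = C1 + Integral(C2*airyai(b) + C3*airybi(b), b)


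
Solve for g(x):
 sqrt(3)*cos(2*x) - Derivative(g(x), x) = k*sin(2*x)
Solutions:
 g(x) = C1 + k*cos(2*x)/2 + sqrt(3)*sin(2*x)/2


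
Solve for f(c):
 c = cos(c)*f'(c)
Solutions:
 f(c) = C1 + Integral(c/cos(c), c)


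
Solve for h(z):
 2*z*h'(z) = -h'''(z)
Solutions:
 h(z) = C1 + Integral(C2*airyai(-2^(1/3)*z) + C3*airybi(-2^(1/3)*z), z)


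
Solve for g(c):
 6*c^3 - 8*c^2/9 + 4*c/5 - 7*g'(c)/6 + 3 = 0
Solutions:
 g(c) = C1 + 9*c^4/7 - 16*c^3/63 + 12*c^2/35 + 18*c/7


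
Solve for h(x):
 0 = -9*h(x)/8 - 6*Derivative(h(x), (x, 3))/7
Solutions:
 h(x) = C3*exp(-2^(2/3)*21^(1/3)*x/4) + (C1*sin(2^(2/3)*3^(5/6)*7^(1/3)*x/8) + C2*cos(2^(2/3)*3^(5/6)*7^(1/3)*x/8))*exp(2^(2/3)*21^(1/3)*x/8)


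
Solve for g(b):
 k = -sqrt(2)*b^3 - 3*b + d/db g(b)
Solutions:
 g(b) = C1 + sqrt(2)*b^4/4 + 3*b^2/2 + b*k


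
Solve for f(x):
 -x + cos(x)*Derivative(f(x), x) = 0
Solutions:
 f(x) = C1 + Integral(x/cos(x), x)


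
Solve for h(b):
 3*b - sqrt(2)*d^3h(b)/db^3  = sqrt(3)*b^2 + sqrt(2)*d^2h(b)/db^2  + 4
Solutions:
 h(b) = C1 + C2*b + C3*exp(-b) - sqrt(6)*b^4/24 + b^3*(3*sqrt(2) + 2*sqrt(6))/12 + b^2*(-7*sqrt(2) - 2*sqrt(6))/4


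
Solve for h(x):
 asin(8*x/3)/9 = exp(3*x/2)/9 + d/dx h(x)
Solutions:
 h(x) = C1 + x*asin(8*x/3)/9 + sqrt(9 - 64*x^2)/72 - 2*exp(3*x/2)/27


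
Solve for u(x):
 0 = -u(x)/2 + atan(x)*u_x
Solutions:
 u(x) = C1*exp(Integral(1/atan(x), x)/2)


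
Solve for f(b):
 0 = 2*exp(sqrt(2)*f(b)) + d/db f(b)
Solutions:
 f(b) = sqrt(2)*(2*log(1/(C1 + 2*b)) - log(2))/4


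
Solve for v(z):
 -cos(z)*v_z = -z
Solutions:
 v(z) = C1 + Integral(z/cos(z), z)


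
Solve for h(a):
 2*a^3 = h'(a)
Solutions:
 h(a) = C1 + a^4/2


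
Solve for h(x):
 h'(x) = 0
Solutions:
 h(x) = C1


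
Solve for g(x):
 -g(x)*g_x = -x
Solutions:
 g(x) = -sqrt(C1 + x^2)
 g(x) = sqrt(C1 + x^2)


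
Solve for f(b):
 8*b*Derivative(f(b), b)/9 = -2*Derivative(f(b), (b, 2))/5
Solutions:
 f(b) = C1 + C2*erf(sqrt(10)*b/3)


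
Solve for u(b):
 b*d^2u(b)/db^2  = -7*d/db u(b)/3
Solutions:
 u(b) = C1 + C2/b^(4/3)


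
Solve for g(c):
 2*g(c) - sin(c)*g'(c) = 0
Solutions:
 g(c) = C1*(cos(c) - 1)/(cos(c) + 1)


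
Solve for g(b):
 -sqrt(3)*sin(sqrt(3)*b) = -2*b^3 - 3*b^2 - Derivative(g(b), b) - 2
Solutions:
 g(b) = C1 - b^4/2 - b^3 - 2*b - cos(sqrt(3)*b)


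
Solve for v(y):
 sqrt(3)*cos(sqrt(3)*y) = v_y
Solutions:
 v(y) = C1 + sin(sqrt(3)*y)


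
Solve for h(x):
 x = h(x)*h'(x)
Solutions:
 h(x) = -sqrt(C1 + x^2)
 h(x) = sqrt(C1 + x^2)


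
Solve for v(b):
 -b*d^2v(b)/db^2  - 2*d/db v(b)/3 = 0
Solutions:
 v(b) = C1 + C2*b^(1/3)


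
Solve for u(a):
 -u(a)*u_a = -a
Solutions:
 u(a) = -sqrt(C1 + a^2)
 u(a) = sqrt(C1 + a^2)


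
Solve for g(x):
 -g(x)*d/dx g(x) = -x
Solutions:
 g(x) = -sqrt(C1 + x^2)
 g(x) = sqrt(C1 + x^2)


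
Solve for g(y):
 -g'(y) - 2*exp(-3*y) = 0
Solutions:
 g(y) = C1 + 2*exp(-3*y)/3


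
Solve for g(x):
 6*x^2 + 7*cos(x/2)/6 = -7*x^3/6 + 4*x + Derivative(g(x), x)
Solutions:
 g(x) = C1 + 7*x^4/24 + 2*x^3 - 2*x^2 + 7*sin(x/2)/3


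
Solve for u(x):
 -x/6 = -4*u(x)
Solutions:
 u(x) = x/24


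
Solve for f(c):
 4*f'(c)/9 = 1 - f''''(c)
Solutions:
 f(c) = C1 + C4*exp(-2^(2/3)*3^(1/3)*c/3) + 9*c/4 + (C2*sin(2^(2/3)*3^(5/6)*c/6) + C3*cos(2^(2/3)*3^(5/6)*c/6))*exp(2^(2/3)*3^(1/3)*c/6)


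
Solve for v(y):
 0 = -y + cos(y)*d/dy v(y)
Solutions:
 v(y) = C1 + Integral(y/cos(y), y)


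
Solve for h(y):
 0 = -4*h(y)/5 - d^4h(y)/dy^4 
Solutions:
 h(y) = (C1*sin(5^(3/4)*y/5) + C2*cos(5^(3/4)*y/5))*exp(-5^(3/4)*y/5) + (C3*sin(5^(3/4)*y/5) + C4*cos(5^(3/4)*y/5))*exp(5^(3/4)*y/5)


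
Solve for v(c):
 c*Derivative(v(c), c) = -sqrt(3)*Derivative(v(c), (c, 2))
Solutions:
 v(c) = C1 + C2*erf(sqrt(2)*3^(3/4)*c/6)


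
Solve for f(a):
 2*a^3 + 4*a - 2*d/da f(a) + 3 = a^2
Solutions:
 f(a) = C1 + a^4/4 - a^3/6 + a^2 + 3*a/2


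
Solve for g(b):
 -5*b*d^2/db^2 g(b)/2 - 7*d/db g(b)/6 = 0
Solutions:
 g(b) = C1 + C2*b^(8/15)


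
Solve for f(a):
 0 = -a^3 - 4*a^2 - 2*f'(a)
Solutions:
 f(a) = C1 - a^4/8 - 2*a^3/3


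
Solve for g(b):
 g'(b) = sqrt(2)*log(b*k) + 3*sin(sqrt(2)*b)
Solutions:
 g(b) = C1 + sqrt(2)*b*(log(b*k) - 1) - 3*sqrt(2)*cos(sqrt(2)*b)/2


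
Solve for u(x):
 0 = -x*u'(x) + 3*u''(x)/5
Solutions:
 u(x) = C1 + C2*erfi(sqrt(30)*x/6)


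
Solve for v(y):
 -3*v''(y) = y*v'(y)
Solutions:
 v(y) = C1 + C2*erf(sqrt(6)*y/6)


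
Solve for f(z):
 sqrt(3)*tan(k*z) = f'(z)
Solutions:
 f(z) = C1 + sqrt(3)*Piecewise((-log(cos(k*z))/k, Ne(k, 0)), (0, True))


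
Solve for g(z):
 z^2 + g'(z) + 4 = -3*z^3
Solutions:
 g(z) = C1 - 3*z^4/4 - z^3/3 - 4*z


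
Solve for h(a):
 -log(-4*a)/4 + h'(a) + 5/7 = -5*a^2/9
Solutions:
 h(a) = C1 - 5*a^3/27 + a*log(-a)/4 + a*(-27 + 14*log(2))/28


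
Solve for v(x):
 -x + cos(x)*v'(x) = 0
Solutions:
 v(x) = C1 + Integral(x/cos(x), x)


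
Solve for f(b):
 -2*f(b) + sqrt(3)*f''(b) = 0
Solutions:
 f(b) = C1*exp(-sqrt(2)*3^(3/4)*b/3) + C2*exp(sqrt(2)*3^(3/4)*b/3)


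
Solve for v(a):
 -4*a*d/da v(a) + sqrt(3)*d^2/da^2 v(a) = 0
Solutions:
 v(a) = C1 + C2*erfi(sqrt(2)*3^(3/4)*a/3)


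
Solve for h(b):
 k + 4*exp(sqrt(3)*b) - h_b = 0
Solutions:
 h(b) = C1 + b*k + 4*sqrt(3)*exp(sqrt(3)*b)/3


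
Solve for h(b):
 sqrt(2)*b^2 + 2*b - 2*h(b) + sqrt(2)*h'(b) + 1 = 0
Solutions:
 h(b) = C1*exp(sqrt(2)*b) + sqrt(2)*b^2/2 + 2*b + 1/2 + sqrt(2)


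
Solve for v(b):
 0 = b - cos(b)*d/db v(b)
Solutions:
 v(b) = C1 + Integral(b/cos(b), b)


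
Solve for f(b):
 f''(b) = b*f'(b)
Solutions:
 f(b) = C1 + C2*erfi(sqrt(2)*b/2)


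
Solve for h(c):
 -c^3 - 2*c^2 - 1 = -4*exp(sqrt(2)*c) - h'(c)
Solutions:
 h(c) = C1 + c^4/4 + 2*c^3/3 + c - 2*sqrt(2)*exp(sqrt(2)*c)


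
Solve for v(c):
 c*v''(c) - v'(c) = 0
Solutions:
 v(c) = C1 + C2*c^2


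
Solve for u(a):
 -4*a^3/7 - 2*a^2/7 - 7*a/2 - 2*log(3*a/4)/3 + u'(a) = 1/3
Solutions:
 u(a) = C1 + a^4/7 + 2*a^3/21 + 7*a^2/4 + 2*a*log(a)/3 - 4*a*log(2)/3 - a/3 + 2*a*log(3)/3


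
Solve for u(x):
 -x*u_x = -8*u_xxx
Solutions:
 u(x) = C1 + Integral(C2*airyai(x/2) + C3*airybi(x/2), x)


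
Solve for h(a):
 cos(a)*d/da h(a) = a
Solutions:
 h(a) = C1 + Integral(a/cos(a), a)


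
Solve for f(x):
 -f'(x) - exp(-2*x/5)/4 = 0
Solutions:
 f(x) = C1 + 5*exp(-2*x/5)/8


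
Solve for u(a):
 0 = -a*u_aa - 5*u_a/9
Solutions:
 u(a) = C1 + C2*a^(4/9)


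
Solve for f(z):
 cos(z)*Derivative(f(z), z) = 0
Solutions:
 f(z) = C1


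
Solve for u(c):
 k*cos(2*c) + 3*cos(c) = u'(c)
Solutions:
 u(c) = C1 + k*sin(2*c)/2 + 3*sin(c)


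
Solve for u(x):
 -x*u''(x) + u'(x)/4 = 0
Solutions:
 u(x) = C1 + C2*x^(5/4)


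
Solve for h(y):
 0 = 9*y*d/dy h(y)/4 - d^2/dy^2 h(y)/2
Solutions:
 h(y) = C1 + C2*erfi(3*y/2)


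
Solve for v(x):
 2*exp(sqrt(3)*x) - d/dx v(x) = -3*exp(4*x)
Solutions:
 v(x) = C1 + 3*exp(4*x)/4 + 2*sqrt(3)*exp(sqrt(3)*x)/3


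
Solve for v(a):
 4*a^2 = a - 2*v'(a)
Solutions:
 v(a) = C1 - 2*a^3/3 + a^2/4


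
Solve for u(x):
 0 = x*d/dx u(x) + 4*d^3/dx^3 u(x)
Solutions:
 u(x) = C1 + Integral(C2*airyai(-2^(1/3)*x/2) + C3*airybi(-2^(1/3)*x/2), x)


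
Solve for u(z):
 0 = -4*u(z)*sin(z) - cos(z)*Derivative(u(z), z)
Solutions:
 u(z) = C1*cos(z)^4


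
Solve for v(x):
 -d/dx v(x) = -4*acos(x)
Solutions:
 v(x) = C1 + 4*x*acos(x) - 4*sqrt(1 - x^2)


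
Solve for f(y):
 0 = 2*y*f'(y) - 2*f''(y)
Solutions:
 f(y) = C1 + C2*erfi(sqrt(2)*y/2)


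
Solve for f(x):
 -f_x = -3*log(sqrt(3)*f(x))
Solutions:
 -2*Integral(1/(2*log(_y) + log(3)), (_y, f(x)))/3 = C1 - x


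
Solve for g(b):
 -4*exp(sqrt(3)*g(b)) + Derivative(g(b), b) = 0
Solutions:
 g(b) = sqrt(3)*(2*log(-1/(C1 + 4*b)) - log(3))/6


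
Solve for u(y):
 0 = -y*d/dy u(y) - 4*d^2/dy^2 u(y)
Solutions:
 u(y) = C1 + C2*erf(sqrt(2)*y/4)


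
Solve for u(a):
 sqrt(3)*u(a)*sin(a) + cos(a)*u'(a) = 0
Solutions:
 u(a) = C1*cos(a)^(sqrt(3))


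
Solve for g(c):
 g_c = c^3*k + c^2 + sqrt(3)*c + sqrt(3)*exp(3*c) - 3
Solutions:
 g(c) = C1 + c^4*k/4 + c^3/3 + sqrt(3)*c^2/2 - 3*c + sqrt(3)*exp(3*c)/3


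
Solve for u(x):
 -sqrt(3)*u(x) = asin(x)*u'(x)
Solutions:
 u(x) = C1*exp(-sqrt(3)*Integral(1/asin(x), x))


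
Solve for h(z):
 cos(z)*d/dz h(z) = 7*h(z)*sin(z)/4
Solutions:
 h(z) = C1/cos(z)^(7/4)


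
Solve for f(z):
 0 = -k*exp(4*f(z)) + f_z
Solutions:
 f(z) = log(-(-1/(C1 + 4*k*z))^(1/4))
 f(z) = log(-1/(C1 + 4*k*z))/4
 f(z) = log(-I*(-1/(C1 + 4*k*z))^(1/4))
 f(z) = log(I*(-1/(C1 + 4*k*z))^(1/4))


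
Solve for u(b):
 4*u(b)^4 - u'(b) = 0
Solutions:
 u(b) = (-1/(C1 + 12*b))^(1/3)
 u(b) = (-1/(C1 + 4*b))^(1/3)*(-3^(2/3) - 3*3^(1/6)*I)/6
 u(b) = (-1/(C1 + 4*b))^(1/3)*(-3^(2/3) + 3*3^(1/6)*I)/6


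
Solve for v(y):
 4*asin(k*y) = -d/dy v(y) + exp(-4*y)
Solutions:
 v(y) = C1 - Piecewise((4*y*asin(k*y) + exp(-4*y)/4 + 4*sqrt(-k^2*y^2 + 1)/k, Ne(k, 0)), (exp(-4*y)/4, True))


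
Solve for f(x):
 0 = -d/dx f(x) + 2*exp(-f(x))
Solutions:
 f(x) = log(C1 + 2*x)


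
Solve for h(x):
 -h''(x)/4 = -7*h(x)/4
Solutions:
 h(x) = C1*exp(-sqrt(7)*x) + C2*exp(sqrt(7)*x)


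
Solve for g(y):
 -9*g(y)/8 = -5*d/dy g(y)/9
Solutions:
 g(y) = C1*exp(81*y/40)


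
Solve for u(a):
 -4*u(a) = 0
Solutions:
 u(a) = 0


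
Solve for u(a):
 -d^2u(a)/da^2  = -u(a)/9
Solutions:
 u(a) = C1*exp(-a/3) + C2*exp(a/3)


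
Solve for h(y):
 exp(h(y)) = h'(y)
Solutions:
 h(y) = log(-1/(C1 + y))


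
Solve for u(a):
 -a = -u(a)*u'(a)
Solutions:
 u(a) = -sqrt(C1 + a^2)
 u(a) = sqrt(C1 + a^2)


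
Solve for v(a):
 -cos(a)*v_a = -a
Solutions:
 v(a) = C1 + Integral(a/cos(a), a)


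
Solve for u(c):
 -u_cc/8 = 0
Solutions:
 u(c) = C1 + C2*c


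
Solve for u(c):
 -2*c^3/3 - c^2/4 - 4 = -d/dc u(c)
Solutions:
 u(c) = C1 + c^4/6 + c^3/12 + 4*c


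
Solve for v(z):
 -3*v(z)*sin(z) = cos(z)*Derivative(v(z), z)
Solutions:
 v(z) = C1*cos(z)^3


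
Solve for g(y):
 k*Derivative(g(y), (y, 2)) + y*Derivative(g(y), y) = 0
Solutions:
 g(y) = C1 + C2*sqrt(k)*erf(sqrt(2)*y*sqrt(1/k)/2)


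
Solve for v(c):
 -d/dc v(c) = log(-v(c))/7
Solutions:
 -li(-v(c)) = C1 - c/7


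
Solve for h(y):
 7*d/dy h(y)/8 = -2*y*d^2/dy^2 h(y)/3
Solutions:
 h(y) = C1 + C2/y^(5/16)


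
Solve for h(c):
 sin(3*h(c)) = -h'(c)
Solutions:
 h(c) = -acos((-C1 - exp(6*c))/(C1 - exp(6*c)))/3 + 2*pi/3
 h(c) = acos((-C1 - exp(6*c))/(C1 - exp(6*c)))/3


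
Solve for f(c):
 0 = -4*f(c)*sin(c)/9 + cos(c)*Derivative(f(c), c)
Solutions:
 f(c) = C1/cos(c)^(4/9)


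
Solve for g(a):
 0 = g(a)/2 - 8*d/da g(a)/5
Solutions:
 g(a) = C1*exp(5*a/16)


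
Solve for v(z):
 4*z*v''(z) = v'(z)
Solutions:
 v(z) = C1 + C2*z^(5/4)


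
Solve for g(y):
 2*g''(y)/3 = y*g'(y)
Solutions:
 g(y) = C1 + C2*erfi(sqrt(3)*y/2)


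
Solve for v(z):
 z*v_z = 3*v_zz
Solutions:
 v(z) = C1 + C2*erfi(sqrt(6)*z/6)


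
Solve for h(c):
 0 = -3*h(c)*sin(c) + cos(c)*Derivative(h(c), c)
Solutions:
 h(c) = C1/cos(c)^3


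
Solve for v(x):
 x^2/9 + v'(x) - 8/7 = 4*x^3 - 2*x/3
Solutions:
 v(x) = C1 + x^4 - x^3/27 - x^2/3 + 8*x/7


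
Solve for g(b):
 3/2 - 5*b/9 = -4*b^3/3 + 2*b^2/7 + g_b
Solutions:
 g(b) = C1 + b^4/3 - 2*b^3/21 - 5*b^2/18 + 3*b/2


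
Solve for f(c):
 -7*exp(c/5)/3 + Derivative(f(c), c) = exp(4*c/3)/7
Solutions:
 f(c) = C1 + 35*exp(c/5)/3 + 3*exp(4*c/3)/28


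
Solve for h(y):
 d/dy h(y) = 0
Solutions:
 h(y) = C1


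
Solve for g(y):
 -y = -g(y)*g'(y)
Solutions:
 g(y) = -sqrt(C1 + y^2)
 g(y) = sqrt(C1 + y^2)


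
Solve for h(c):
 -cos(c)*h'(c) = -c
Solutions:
 h(c) = C1 + Integral(c/cos(c), c)


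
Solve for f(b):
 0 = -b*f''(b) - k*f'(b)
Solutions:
 f(b) = C1 + b^(1 - re(k))*(C2*sin(log(b)*Abs(im(k))) + C3*cos(log(b)*im(k)))


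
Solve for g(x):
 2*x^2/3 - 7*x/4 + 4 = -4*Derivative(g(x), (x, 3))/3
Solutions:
 g(x) = C1 + C2*x + C3*x^2 - x^5/120 + 7*x^4/128 - x^3/2


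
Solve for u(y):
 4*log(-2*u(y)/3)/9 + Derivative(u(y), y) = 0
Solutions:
 9*Integral(1/(log(-_y) - log(3) + log(2)), (_y, u(y)))/4 = C1 - y


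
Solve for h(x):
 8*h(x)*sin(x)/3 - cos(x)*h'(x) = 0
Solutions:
 h(x) = C1/cos(x)^(8/3)


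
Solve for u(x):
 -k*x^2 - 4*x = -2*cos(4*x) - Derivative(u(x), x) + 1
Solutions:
 u(x) = C1 + k*x^3/3 + 2*x^2 + x - sin(4*x)/2


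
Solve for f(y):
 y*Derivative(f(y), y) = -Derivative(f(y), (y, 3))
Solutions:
 f(y) = C1 + Integral(C2*airyai(-y) + C3*airybi(-y), y)


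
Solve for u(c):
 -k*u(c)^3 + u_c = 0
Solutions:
 u(c) = -sqrt(2)*sqrt(-1/(C1 + c*k))/2
 u(c) = sqrt(2)*sqrt(-1/(C1 + c*k))/2


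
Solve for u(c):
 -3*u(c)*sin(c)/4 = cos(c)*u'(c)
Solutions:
 u(c) = C1*cos(c)^(3/4)


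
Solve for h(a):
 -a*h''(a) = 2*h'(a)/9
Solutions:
 h(a) = C1 + C2*a^(7/9)


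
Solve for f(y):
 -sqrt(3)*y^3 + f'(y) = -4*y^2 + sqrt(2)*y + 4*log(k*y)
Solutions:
 f(y) = C1 + sqrt(3)*y^4/4 - 4*y^3/3 + sqrt(2)*y^2/2 + 4*y*log(k*y) - 4*y


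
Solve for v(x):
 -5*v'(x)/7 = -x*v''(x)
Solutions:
 v(x) = C1 + C2*x^(12/7)


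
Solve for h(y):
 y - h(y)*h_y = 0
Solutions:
 h(y) = -sqrt(C1 + y^2)
 h(y) = sqrt(C1 + y^2)


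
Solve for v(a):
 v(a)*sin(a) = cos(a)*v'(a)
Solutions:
 v(a) = C1/cos(a)


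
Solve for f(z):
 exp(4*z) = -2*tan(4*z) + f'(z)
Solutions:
 f(z) = C1 + exp(4*z)/4 - log(cos(4*z))/2


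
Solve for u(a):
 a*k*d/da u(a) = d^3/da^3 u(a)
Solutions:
 u(a) = C1 + Integral(C2*airyai(a*k^(1/3)) + C3*airybi(a*k^(1/3)), a)


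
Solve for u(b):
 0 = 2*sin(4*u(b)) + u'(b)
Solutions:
 u(b) = -acos((-C1 - exp(16*b))/(C1 - exp(16*b)))/4 + pi/2
 u(b) = acos((-C1 - exp(16*b))/(C1 - exp(16*b)))/4


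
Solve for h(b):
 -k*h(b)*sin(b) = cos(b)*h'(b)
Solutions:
 h(b) = C1*exp(k*log(cos(b)))


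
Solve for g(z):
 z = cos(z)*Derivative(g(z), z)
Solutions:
 g(z) = C1 + Integral(z/cos(z), z)


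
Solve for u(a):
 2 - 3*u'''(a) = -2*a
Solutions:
 u(a) = C1 + C2*a + C3*a^2 + a^4/36 + a^3/9


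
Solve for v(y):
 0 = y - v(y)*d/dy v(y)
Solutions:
 v(y) = -sqrt(C1 + y^2)
 v(y) = sqrt(C1 + y^2)


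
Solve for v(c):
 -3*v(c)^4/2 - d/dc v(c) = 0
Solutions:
 v(c) = 2^(1/3)*(1/(C1 + 9*c))^(1/3)
 v(c) = 2^(1/3)*(-3^(2/3) - 3*3^(1/6)*I)*(1/(C1 + 3*c))^(1/3)/6
 v(c) = 2^(1/3)*(-3^(2/3) + 3*3^(1/6)*I)*(1/(C1 + 3*c))^(1/3)/6


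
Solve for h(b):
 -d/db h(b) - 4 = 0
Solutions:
 h(b) = C1 - 4*b


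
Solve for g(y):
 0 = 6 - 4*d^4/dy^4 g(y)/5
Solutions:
 g(y) = C1 + C2*y + C3*y^2 + C4*y^3 + 5*y^4/16


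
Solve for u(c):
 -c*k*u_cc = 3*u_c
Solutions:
 u(c) = C1 + c^(((re(k) - 3)*re(k) + im(k)^2)/(re(k)^2 + im(k)^2))*(C2*sin(3*log(c)*Abs(im(k))/(re(k)^2 + im(k)^2)) + C3*cos(3*log(c)*im(k)/(re(k)^2 + im(k)^2)))


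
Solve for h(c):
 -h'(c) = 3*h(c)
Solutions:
 h(c) = C1*exp(-3*c)


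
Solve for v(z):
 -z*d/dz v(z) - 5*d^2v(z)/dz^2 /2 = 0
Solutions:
 v(z) = C1 + C2*erf(sqrt(5)*z/5)


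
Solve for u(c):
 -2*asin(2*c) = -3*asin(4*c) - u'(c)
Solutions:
 u(c) = C1 + 2*c*asin(2*c) - 3*c*asin(4*c) - 3*sqrt(1 - 16*c^2)/4 + sqrt(1 - 4*c^2)


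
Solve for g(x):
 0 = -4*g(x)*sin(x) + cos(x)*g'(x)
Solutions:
 g(x) = C1/cos(x)^4


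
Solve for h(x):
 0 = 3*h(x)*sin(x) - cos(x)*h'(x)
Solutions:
 h(x) = C1/cos(x)^3


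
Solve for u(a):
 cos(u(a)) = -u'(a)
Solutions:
 u(a) = pi - asin((C1 + exp(2*a))/(C1 - exp(2*a)))
 u(a) = asin((C1 + exp(2*a))/(C1 - exp(2*a)))


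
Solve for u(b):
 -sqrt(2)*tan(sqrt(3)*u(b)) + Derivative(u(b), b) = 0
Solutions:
 u(b) = sqrt(3)*(pi - asin(C1*exp(sqrt(6)*b)))/3
 u(b) = sqrt(3)*asin(C1*exp(sqrt(6)*b))/3


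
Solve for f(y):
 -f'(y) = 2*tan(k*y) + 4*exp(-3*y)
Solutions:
 f(y) = C1 - 2*Piecewise((-2*exp(-3*y)/3 + log(tan(k*y)^2 + 1)/(2*k), Ne(k, 0)), (-2*exp(-3*y)/3, True))


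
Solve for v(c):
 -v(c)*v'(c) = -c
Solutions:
 v(c) = -sqrt(C1 + c^2)
 v(c) = sqrt(C1 + c^2)


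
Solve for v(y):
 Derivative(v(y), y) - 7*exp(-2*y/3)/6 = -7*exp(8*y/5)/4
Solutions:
 v(y) = C1 - 35*exp(8*y/5)/32 - 7*exp(-2*y/3)/4


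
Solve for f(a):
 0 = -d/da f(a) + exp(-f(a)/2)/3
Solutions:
 f(a) = 2*log(C1 + a/6)


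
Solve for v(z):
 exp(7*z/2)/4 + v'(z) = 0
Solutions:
 v(z) = C1 - exp(7*z/2)/14


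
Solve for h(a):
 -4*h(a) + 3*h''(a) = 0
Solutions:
 h(a) = C1*exp(-2*sqrt(3)*a/3) + C2*exp(2*sqrt(3)*a/3)


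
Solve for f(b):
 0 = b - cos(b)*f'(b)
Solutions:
 f(b) = C1 + Integral(b/cos(b), b)


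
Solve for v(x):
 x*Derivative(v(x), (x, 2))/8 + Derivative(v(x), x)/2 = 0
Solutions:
 v(x) = C1 + C2/x^3


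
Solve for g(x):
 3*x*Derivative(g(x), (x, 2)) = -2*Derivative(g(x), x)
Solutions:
 g(x) = C1 + C2*x^(1/3)


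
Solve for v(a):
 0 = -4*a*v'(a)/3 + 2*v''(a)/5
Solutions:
 v(a) = C1 + C2*erfi(sqrt(15)*a/3)


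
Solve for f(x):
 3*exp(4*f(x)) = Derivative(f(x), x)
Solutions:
 f(x) = log(-(-1/(C1 + 12*x))^(1/4))
 f(x) = log(-1/(C1 + 12*x))/4
 f(x) = log(-I*(-1/(C1 + 12*x))^(1/4))
 f(x) = log(I*(-1/(C1 + 12*x))^(1/4))


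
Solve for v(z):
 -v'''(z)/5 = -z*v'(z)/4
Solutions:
 v(z) = C1 + Integral(C2*airyai(10^(1/3)*z/2) + C3*airybi(10^(1/3)*z/2), z)


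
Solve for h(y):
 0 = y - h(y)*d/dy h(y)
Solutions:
 h(y) = -sqrt(C1 + y^2)
 h(y) = sqrt(C1 + y^2)


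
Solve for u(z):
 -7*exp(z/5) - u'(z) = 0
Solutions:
 u(z) = C1 - 35*exp(z/5)


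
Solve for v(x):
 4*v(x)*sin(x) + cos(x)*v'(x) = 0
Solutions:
 v(x) = C1*cos(x)^4


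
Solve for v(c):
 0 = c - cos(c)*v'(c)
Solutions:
 v(c) = C1 + Integral(c/cos(c), c)


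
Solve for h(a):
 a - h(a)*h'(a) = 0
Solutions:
 h(a) = -sqrt(C1 + a^2)
 h(a) = sqrt(C1 + a^2)


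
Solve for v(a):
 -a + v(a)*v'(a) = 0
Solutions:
 v(a) = -sqrt(C1 + a^2)
 v(a) = sqrt(C1 + a^2)


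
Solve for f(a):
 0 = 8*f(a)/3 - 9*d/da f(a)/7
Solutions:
 f(a) = C1*exp(56*a/27)


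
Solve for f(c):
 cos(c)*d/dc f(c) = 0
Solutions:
 f(c) = C1


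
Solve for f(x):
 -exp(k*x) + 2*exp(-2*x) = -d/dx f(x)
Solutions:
 f(x) = C1 + exp(-2*x) + exp(k*x)/k


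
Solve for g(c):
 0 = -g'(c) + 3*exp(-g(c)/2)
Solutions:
 g(c) = 2*log(C1 + 3*c/2)


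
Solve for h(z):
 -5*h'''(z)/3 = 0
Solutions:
 h(z) = C1 + C2*z + C3*z^2


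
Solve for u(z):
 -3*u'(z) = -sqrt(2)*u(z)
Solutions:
 u(z) = C1*exp(sqrt(2)*z/3)


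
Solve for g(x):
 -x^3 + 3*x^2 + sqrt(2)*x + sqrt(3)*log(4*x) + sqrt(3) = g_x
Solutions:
 g(x) = C1 - x^4/4 + x^3 + sqrt(2)*x^2/2 + sqrt(3)*x*log(x) + 2*sqrt(3)*x*log(2)


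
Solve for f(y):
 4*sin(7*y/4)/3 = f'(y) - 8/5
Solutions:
 f(y) = C1 + 8*y/5 - 16*cos(7*y/4)/21


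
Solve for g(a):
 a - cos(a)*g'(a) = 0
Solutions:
 g(a) = C1 + Integral(a/cos(a), a)


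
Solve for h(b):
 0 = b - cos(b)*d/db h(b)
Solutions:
 h(b) = C1 + Integral(b/cos(b), b)


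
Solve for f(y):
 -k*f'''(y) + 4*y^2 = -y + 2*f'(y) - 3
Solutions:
 f(y) = C1 + C2*exp(-sqrt(2)*y*sqrt(-1/k)) + C3*exp(sqrt(2)*y*sqrt(-1/k)) - 2*k*y + 2*y^3/3 + y^2/4 + 3*y/2


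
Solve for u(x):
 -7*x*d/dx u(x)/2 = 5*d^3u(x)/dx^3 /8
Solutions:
 u(x) = C1 + Integral(C2*airyai(-28^(1/3)*5^(2/3)*x/5) + C3*airybi(-28^(1/3)*5^(2/3)*x/5), x)


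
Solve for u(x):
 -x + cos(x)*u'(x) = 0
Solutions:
 u(x) = C1 + Integral(x/cos(x), x)


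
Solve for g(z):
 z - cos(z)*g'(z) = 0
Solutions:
 g(z) = C1 + Integral(z/cos(z), z)


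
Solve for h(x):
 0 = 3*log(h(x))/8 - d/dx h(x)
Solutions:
 li(h(x)) = C1 + 3*x/8


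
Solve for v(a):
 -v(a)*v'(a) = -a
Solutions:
 v(a) = -sqrt(C1 + a^2)
 v(a) = sqrt(C1 + a^2)


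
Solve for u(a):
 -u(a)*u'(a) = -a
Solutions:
 u(a) = -sqrt(C1 + a^2)
 u(a) = sqrt(C1 + a^2)


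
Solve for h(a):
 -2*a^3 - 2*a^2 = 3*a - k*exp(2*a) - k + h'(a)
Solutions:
 h(a) = C1 - a^4/2 - 2*a^3/3 - 3*a^2/2 + a*k + k*exp(2*a)/2


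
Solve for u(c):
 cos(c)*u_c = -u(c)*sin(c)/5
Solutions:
 u(c) = C1*cos(c)^(1/5)


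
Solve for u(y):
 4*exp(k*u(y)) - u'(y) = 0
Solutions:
 u(y) = Piecewise((log(-1/(C1*k + 4*k*y))/k, Ne(k, 0)), (nan, True))
 u(y) = Piecewise((C1 + 4*y, Eq(k, 0)), (nan, True))


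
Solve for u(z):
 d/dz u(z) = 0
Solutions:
 u(z) = C1


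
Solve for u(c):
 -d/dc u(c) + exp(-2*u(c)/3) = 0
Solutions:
 u(c) = 3*log(-sqrt(C1 + c)) - 3*log(3) + 3*log(6)/2
 u(c) = 3*log(C1 + c)/2 - 3*log(3) + 3*log(6)/2


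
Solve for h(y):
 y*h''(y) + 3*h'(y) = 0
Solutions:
 h(y) = C1 + C2/y^2


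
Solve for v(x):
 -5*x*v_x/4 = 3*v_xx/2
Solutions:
 v(x) = C1 + C2*erf(sqrt(15)*x/6)


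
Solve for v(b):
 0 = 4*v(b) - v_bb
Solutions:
 v(b) = C1*exp(-2*b) + C2*exp(2*b)


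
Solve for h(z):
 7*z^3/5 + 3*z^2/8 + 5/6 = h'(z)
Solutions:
 h(z) = C1 + 7*z^4/20 + z^3/8 + 5*z/6


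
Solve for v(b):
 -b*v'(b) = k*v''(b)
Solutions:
 v(b) = C1 + C2*sqrt(k)*erf(sqrt(2)*b*sqrt(1/k)/2)


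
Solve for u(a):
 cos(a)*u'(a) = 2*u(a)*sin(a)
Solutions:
 u(a) = C1/cos(a)^2


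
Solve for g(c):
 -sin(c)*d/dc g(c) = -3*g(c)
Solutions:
 g(c) = C1*(cos(c) - 1)^(3/2)/(cos(c) + 1)^(3/2)


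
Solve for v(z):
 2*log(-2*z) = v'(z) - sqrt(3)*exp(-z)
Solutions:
 v(z) = C1 + 2*z*log(-z) + 2*z*(-1 + log(2)) - sqrt(3)*exp(-z)


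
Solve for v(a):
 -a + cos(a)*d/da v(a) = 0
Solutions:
 v(a) = C1 + Integral(a/cos(a), a)


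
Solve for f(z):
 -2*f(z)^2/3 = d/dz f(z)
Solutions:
 f(z) = 3/(C1 + 2*z)


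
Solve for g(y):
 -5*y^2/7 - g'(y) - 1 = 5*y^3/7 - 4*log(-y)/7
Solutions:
 g(y) = C1 - 5*y^4/28 - 5*y^3/21 + 4*y*log(-y)/7 - 11*y/7


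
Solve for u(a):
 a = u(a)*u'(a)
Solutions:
 u(a) = -sqrt(C1 + a^2)
 u(a) = sqrt(C1 + a^2)


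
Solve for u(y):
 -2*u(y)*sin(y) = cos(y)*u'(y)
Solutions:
 u(y) = C1*cos(y)^2


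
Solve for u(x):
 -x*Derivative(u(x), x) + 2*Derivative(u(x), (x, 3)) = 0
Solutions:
 u(x) = C1 + Integral(C2*airyai(2^(2/3)*x/2) + C3*airybi(2^(2/3)*x/2), x)


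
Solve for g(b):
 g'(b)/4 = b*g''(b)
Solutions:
 g(b) = C1 + C2*b^(5/4)


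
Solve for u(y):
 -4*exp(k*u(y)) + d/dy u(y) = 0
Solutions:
 u(y) = Piecewise((log(-1/(C1*k + 4*k*y))/k, Ne(k, 0)), (nan, True))
 u(y) = Piecewise((C1 + 4*y, Eq(k, 0)), (nan, True))


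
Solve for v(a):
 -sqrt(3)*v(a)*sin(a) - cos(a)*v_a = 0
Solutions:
 v(a) = C1*cos(a)^(sqrt(3))


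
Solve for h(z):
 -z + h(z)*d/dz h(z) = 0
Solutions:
 h(z) = -sqrt(C1 + z^2)
 h(z) = sqrt(C1 + z^2)


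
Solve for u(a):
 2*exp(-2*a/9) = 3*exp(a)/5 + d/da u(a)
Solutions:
 u(a) = C1 - 3*exp(a)/5 - 9*exp(-2*a/9)


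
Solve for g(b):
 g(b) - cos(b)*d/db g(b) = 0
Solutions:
 g(b) = C1*sqrt(sin(b) + 1)/sqrt(sin(b) - 1)


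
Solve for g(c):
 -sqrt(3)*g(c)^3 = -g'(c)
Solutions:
 g(c) = -sqrt(2)*sqrt(-1/(C1 + sqrt(3)*c))/2
 g(c) = sqrt(2)*sqrt(-1/(C1 + sqrt(3)*c))/2


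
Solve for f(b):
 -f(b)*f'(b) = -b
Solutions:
 f(b) = -sqrt(C1 + b^2)
 f(b) = sqrt(C1 + b^2)


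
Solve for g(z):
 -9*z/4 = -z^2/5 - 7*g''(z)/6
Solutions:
 g(z) = C1 + C2*z - z^4/70 + 9*z^3/28


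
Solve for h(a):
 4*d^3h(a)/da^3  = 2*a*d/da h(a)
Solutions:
 h(a) = C1 + Integral(C2*airyai(2^(2/3)*a/2) + C3*airybi(2^(2/3)*a/2), a)


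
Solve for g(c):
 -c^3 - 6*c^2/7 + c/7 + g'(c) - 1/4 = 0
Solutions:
 g(c) = C1 + c^4/4 + 2*c^3/7 - c^2/14 + c/4


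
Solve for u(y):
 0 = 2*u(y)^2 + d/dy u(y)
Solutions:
 u(y) = 1/(C1 + 2*y)


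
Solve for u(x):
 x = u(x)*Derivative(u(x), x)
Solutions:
 u(x) = -sqrt(C1 + x^2)
 u(x) = sqrt(C1 + x^2)


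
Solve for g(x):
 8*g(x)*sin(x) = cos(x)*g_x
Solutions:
 g(x) = C1/cos(x)^8


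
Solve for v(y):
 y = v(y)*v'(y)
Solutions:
 v(y) = -sqrt(C1 + y^2)
 v(y) = sqrt(C1 + y^2)


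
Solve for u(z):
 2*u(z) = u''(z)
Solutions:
 u(z) = C1*exp(-sqrt(2)*z) + C2*exp(sqrt(2)*z)


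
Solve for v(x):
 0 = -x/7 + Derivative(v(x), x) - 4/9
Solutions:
 v(x) = C1 + x^2/14 + 4*x/9


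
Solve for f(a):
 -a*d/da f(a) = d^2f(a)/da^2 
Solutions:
 f(a) = C1 + C2*erf(sqrt(2)*a/2)


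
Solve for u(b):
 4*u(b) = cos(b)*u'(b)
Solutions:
 u(b) = C1*(sin(b)^2 + 2*sin(b) + 1)/(sin(b)^2 - 2*sin(b) + 1)


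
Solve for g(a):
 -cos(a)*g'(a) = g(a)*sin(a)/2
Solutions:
 g(a) = C1*sqrt(cos(a))


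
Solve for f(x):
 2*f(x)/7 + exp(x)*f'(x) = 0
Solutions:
 f(x) = C1*exp(2*exp(-x)/7)


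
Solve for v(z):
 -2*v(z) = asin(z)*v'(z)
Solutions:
 v(z) = C1*exp(-2*Integral(1/asin(z), z))


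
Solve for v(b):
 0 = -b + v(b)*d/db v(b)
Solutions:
 v(b) = -sqrt(C1 + b^2)
 v(b) = sqrt(C1 + b^2)


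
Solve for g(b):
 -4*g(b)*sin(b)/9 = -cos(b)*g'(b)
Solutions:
 g(b) = C1/cos(b)^(4/9)


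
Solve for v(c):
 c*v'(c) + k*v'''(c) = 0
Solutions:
 v(c) = C1 + Integral(C2*airyai(c*(-1/k)^(1/3)) + C3*airybi(c*(-1/k)^(1/3)), c)


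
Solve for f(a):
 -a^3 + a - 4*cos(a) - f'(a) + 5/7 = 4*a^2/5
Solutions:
 f(a) = C1 - a^4/4 - 4*a^3/15 + a^2/2 + 5*a/7 - 4*sin(a)


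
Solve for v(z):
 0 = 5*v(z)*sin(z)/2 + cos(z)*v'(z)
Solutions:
 v(z) = C1*cos(z)^(5/2)


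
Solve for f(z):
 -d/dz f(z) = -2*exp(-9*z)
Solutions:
 f(z) = C1 - 2*exp(-9*z)/9


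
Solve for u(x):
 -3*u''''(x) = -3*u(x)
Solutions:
 u(x) = C1*exp(-x) + C2*exp(x) + C3*sin(x) + C4*cos(x)


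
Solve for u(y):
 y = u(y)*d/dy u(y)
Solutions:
 u(y) = -sqrt(C1 + y^2)
 u(y) = sqrt(C1 + y^2)


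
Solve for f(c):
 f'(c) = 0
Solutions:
 f(c) = C1


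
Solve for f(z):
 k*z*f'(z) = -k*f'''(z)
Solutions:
 f(z) = C1 + Integral(C2*airyai(-z) + C3*airybi(-z), z)


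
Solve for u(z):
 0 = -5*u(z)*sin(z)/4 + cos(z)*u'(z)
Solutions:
 u(z) = C1/cos(z)^(5/4)


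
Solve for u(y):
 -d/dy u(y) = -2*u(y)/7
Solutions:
 u(y) = C1*exp(2*y/7)


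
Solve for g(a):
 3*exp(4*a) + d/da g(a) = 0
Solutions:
 g(a) = C1 - 3*exp(4*a)/4


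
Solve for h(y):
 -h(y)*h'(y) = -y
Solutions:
 h(y) = -sqrt(C1 + y^2)
 h(y) = sqrt(C1 + y^2)


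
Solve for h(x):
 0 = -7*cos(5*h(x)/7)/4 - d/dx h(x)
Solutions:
 7*x/4 - 7*log(sin(5*h(x)/7) - 1)/10 + 7*log(sin(5*h(x)/7) + 1)/10 = C1


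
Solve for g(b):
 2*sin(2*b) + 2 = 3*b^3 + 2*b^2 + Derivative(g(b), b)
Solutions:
 g(b) = C1 - 3*b^4/4 - 2*b^3/3 + 2*b - cos(2*b)


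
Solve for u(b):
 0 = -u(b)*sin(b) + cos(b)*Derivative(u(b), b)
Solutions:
 u(b) = C1/cos(b)


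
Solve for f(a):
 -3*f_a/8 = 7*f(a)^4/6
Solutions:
 f(a) = 3^(1/3)*(1/(C1 + 28*a))^(1/3)
 f(a) = (-3^(1/3) - 3^(5/6)*I)*(1/(C1 + 28*a))^(1/3)/2
 f(a) = (-3^(1/3) + 3^(5/6)*I)*(1/(C1 + 28*a))^(1/3)/2


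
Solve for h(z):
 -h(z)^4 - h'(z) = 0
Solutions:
 h(z) = (-3^(2/3) - 3*3^(1/6)*I)*(1/(C1 + z))^(1/3)/6
 h(z) = (-3^(2/3) + 3*3^(1/6)*I)*(1/(C1 + z))^(1/3)/6
 h(z) = (1/(C1 + 3*z))^(1/3)


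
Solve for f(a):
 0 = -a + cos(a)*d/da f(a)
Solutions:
 f(a) = C1 + Integral(a/cos(a), a)


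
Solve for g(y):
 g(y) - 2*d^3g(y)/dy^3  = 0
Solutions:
 g(y) = C3*exp(2^(2/3)*y/2) + (C1*sin(2^(2/3)*sqrt(3)*y/4) + C2*cos(2^(2/3)*sqrt(3)*y/4))*exp(-2^(2/3)*y/4)


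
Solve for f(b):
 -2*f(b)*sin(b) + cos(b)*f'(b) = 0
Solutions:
 f(b) = C1/cos(b)^2


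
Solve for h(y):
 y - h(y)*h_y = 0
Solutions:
 h(y) = -sqrt(C1 + y^2)
 h(y) = sqrt(C1 + y^2)


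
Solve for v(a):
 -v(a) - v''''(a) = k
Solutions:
 v(a) = -k + (C1*sin(sqrt(2)*a/2) + C2*cos(sqrt(2)*a/2))*exp(-sqrt(2)*a/2) + (C3*sin(sqrt(2)*a/2) + C4*cos(sqrt(2)*a/2))*exp(sqrt(2)*a/2)


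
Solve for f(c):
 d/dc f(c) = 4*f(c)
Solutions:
 f(c) = C1*exp(4*c)


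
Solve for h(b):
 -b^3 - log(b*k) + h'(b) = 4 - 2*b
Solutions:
 h(b) = C1 + b^4/4 - b^2 + b*log(b*k) + 3*b


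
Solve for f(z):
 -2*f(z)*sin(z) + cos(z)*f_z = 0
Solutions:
 f(z) = C1/cos(z)^2


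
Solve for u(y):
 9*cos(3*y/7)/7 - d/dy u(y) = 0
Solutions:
 u(y) = C1 + 3*sin(3*y/7)


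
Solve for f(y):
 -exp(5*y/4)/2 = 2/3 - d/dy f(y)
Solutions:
 f(y) = C1 + 2*y/3 + 2*exp(5*y/4)/5


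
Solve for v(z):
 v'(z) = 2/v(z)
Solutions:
 v(z) = -sqrt(C1 + 4*z)
 v(z) = sqrt(C1 + 4*z)


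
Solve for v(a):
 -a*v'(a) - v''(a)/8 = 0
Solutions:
 v(a) = C1 + C2*erf(2*a)


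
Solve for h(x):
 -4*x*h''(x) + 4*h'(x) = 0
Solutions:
 h(x) = C1 + C2*x^2


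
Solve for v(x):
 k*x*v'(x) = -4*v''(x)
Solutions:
 v(x) = Piecewise((-sqrt(2)*sqrt(pi)*C1*erf(sqrt(2)*sqrt(k)*x/4)/sqrt(k) - C2, (k > 0) | (k < 0)), (-C1*x - C2, True))


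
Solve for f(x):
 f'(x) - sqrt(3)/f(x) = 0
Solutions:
 f(x) = -sqrt(C1 + 2*sqrt(3)*x)
 f(x) = sqrt(C1 + 2*sqrt(3)*x)


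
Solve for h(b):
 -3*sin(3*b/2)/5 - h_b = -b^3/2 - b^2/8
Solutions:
 h(b) = C1 + b^4/8 + b^3/24 + 2*cos(3*b/2)/5


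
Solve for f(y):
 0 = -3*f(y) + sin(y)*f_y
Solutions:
 f(y) = C1*(cos(y) - 1)^(3/2)/(cos(y) + 1)^(3/2)


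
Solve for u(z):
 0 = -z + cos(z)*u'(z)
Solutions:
 u(z) = C1 + Integral(z/cos(z), z)


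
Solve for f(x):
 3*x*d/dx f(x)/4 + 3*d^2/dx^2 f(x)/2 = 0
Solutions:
 f(x) = C1 + C2*erf(x/2)


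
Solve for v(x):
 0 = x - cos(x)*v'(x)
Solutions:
 v(x) = C1 + Integral(x/cos(x), x)


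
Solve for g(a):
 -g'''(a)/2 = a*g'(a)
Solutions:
 g(a) = C1 + Integral(C2*airyai(-2^(1/3)*a) + C3*airybi(-2^(1/3)*a), a)


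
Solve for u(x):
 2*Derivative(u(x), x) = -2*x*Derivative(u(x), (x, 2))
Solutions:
 u(x) = C1 + C2*log(x)


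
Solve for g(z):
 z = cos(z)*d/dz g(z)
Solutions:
 g(z) = C1 + Integral(z/cos(z), z)


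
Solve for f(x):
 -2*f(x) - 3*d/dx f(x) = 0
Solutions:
 f(x) = C1*exp(-2*x/3)


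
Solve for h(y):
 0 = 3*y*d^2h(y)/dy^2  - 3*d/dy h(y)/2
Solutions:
 h(y) = C1 + C2*y^(3/2)


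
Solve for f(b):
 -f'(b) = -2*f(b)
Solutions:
 f(b) = C1*exp(2*b)


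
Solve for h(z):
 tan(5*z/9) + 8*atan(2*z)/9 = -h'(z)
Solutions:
 h(z) = C1 - 8*z*atan(2*z)/9 + 2*log(4*z^2 + 1)/9 + 9*log(cos(5*z/9))/5


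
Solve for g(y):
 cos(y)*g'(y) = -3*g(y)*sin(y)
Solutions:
 g(y) = C1*cos(y)^3


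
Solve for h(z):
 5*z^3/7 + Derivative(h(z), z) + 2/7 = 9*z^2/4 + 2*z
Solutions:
 h(z) = C1 - 5*z^4/28 + 3*z^3/4 + z^2 - 2*z/7


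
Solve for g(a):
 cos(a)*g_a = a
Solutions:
 g(a) = C1 + Integral(a/cos(a), a)


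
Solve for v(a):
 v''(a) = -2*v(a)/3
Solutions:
 v(a) = C1*sin(sqrt(6)*a/3) + C2*cos(sqrt(6)*a/3)


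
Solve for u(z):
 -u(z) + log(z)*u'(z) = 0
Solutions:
 u(z) = C1*exp(li(z))


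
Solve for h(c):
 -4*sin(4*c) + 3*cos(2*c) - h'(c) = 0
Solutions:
 h(c) = C1 + 3*sin(2*c)/2 + cos(4*c)


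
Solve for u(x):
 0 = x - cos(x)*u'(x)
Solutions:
 u(x) = C1 + Integral(x/cos(x), x)


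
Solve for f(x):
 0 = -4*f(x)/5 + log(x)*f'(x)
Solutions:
 f(x) = C1*exp(4*li(x)/5)


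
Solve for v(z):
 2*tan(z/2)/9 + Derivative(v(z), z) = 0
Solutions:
 v(z) = C1 + 4*log(cos(z/2))/9


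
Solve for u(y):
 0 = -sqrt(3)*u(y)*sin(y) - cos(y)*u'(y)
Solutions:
 u(y) = C1*cos(y)^(sqrt(3))


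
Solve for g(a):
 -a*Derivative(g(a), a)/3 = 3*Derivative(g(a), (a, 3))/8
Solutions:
 g(a) = C1 + Integral(C2*airyai(-2*3^(1/3)*a/3) + C3*airybi(-2*3^(1/3)*a/3), a)


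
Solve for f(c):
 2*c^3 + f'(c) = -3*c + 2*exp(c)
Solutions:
 f(c) = C1 - c^4/2 - 3*c^2/2 + 2*exp(c)


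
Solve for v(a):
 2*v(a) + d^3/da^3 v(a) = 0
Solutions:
 v(a) = C3*exp(-2^(1/3)*a) + (C1*sin(2^(1/3)*sqrt(3)*a/2) + C2*cos(2^(1/3)*sqrt(3)*a/2))*exp(2^(1/3)*a/2)


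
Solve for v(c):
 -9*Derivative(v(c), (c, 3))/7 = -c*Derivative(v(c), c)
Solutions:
 v(c) = C1 + Integral(C2*airyai(21^(1/3)*c/3) + C3*airybi(21^(1/3)*c/3), c)


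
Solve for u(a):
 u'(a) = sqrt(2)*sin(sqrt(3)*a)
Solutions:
 u(a) = C1 - sqrt(6)*cos(sqrt(3)*a)/3


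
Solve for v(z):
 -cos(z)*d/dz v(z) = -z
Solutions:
 v(z) = C1 + Integral(z/cos(z), z)


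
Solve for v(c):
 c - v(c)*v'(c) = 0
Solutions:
 v(c) = -sqrt(C1 + c^2)
 v(c) = sqrt(C1 + c^2)


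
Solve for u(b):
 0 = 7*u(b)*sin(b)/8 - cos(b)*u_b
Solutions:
 u(b) = C1/cos(b)^(7/8)


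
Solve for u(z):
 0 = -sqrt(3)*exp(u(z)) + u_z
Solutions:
 u(z) = log(-1/(C1 + sqrt(3)*z))


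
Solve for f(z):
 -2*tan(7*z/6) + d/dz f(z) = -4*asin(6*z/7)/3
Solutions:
 f(z) = C1 - 4*z*asin(6*z/7)/3 - 2*sqrt(49 - 36*z^2)/9 - 12*log(cos(7*z/6))/7


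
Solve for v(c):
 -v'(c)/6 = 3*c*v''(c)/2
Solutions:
 v(c) = C1 + C2*c^(8/9)


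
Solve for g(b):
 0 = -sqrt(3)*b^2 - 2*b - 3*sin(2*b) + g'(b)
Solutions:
 g(b) = C1 + sqrt(3)*b^3/3 + b^2 - 3*cos(2*b)/2


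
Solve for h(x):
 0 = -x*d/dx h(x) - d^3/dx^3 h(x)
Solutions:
 h(x) = C1 + Integral(C2*airyai(-x) + C3*airybi(-x), x)


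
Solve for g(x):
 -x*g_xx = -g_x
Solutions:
 g(x) = C1 + C2*x^2


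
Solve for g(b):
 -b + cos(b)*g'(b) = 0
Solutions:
 g(b) = C1 + Integral(b/cos(b), b)


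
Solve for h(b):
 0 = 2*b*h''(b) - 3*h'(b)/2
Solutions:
 h(b) = C1 + C2*b^(7/4)


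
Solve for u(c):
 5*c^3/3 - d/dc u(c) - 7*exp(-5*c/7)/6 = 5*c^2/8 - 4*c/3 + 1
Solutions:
 u(c) = C1 + 5*c^4/12 - 5*c^3/24 + 2*c^2/3 - c + 49*exp(-5*c/7)/30


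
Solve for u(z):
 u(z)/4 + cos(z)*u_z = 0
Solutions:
 u(z) = C1*(sin(z) - 1)^(1/8)/(sin(z) + 1)^(1/8)


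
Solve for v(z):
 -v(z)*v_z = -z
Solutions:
 v(z) = -sqrt(C1 + z^2)
 v(z) = sqrt(C1 + z^2)


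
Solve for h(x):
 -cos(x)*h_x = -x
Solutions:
 h(x) = C1 + Integral(x/cos(x), x)


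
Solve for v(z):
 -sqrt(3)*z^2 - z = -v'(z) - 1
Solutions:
 v(z) = C1 + sqrt(3)*z^3/3 + z^2/2 - z


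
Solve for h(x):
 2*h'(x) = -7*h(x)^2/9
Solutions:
 h(x) = 18/(C1 + 7*x)


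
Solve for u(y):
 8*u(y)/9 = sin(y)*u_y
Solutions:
 u(y) = C1*(cos(y) - 1)^(4/9)/(cos(y) + 1)^(4/9)


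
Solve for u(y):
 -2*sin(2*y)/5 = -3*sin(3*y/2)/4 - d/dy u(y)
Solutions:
 u(y) = C1 + cos(3*y/2)/2 - cos(2*y)/5


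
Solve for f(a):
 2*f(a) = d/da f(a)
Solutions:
 f(a) = C1*exp(2*a)


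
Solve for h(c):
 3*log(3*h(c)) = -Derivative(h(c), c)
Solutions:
 Integral(1/(log(_y) + log(3)), (_y, h(c)))/3 = C1 - c


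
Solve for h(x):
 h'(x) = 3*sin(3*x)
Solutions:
 h(x) = C1 - cos(3*x)


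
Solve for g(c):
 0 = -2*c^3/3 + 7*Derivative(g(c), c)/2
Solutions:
 g(c) = C1 + c^4/21


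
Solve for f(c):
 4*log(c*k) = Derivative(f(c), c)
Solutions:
 f(c) = C1 + 4*c*log(c*k) - 4*c


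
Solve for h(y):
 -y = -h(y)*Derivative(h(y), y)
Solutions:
 h(y) = -sqrt(C1 + y^2)
 h(y) = sqrt(C1 + y^2)


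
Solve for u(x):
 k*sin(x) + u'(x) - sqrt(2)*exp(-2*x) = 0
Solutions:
 u(x) = C1 + k*cos(x) - sqrt(2)*exp(-2*x)/2


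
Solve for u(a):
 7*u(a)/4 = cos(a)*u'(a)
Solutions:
 u(a) = C1*(sin(a) + 1)^(7/8)/(sin(a) - 1)^(7/8)


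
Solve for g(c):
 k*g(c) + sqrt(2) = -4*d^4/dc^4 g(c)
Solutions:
 g(c) = C1*exp(-sqrt(2)*c*(-k)^(1/4)/2) + C2*exp(sqrt(2)*c*(-k)^(1/4)/2) + C3*exp(-sqrt(2)*I*c*(-k)^(1/4)/2) + C4*exp(sqrt(2)*I*c*(-k)^(1/4)/2) - sqrt(2)/k


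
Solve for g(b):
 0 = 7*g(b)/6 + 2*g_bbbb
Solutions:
 g(b) = (C1*sin(3^(3/4)*7^(1/4)*b/6) + C2*cos(3^(3/4)*7^(1/4)*b/6))*exp(-3^(3/4)*7^(1/4)*b/6) + (C3*sin(3^(3/4)*7^(1/4)*b/6) + C4*cos(3^(3/4)*7^(1/4)*b/6))*exp(3^(3/4)*7^(1/4)*b/6)


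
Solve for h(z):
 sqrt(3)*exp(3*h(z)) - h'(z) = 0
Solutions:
 h(z) = log(-1/(C1 + 3*sqrt(3)*z))/3
 h(z) = log((-1/(C1 + sqrt(3)*z))^(1/3)*(-3^(2/3) - 3*3^(1/6)*I)/6)
 h(z) = log((-1/(C1 + sqrt(3)*z))^(1/3)*(-3^(2/3) + 3*3^(1/6)*I)/6)


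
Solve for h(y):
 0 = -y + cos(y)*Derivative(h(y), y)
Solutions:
 h(y) = C1 + Integral(y/cos(y), y)


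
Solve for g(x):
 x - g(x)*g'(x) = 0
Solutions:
 g(x) = -sqrt(C1 + x^2)
 g(x) = sqrt(C1 + x^2)


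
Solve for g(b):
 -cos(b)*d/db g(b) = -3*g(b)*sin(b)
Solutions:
 g(b) = C1/cos(b)^3


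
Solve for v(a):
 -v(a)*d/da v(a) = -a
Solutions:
 v(a) = -sqrt(C1 + a^2)
 v(a) = sqrt(C1 + a^2)


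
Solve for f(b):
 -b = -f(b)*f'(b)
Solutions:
 f(b) = -sqrt(C1 + b^2)
 f(b) = sqrt(C1 + b^2)


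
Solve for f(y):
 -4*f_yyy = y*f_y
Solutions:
 f(y) = C1 + Integral(C2*airyai(-2^(1/3)*y/2) + C3*airybi(-2^(1/3)*y/2), y)


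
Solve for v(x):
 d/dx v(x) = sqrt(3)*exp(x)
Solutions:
 v(x) = C1 + sqrt(3)*exp(x)


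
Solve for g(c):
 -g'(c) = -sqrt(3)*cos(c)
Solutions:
 g(c) = C1 + sqrt(3)*sin(c)


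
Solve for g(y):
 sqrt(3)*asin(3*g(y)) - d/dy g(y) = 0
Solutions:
 Integral(1/asin(3*_y), (_y, g(y))) = C1 + sqrt(3)*y


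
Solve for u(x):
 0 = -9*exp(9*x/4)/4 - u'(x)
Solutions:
 u(x) = C1 - exp(x)^(9/4)


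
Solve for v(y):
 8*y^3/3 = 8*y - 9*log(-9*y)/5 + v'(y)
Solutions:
 v(y) = C1 + 2*y^4/3 - 4*y^2 + 9*y*log(-y)/5 + 9*y*(-1 + 2*log(3))/5


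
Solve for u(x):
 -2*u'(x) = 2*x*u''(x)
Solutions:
 u(x) = C1 + C2*log(x)


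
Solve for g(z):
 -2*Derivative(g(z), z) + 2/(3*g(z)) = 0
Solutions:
 g(z) = -sqrt(C1 + 6*z)/3
 g(z) = sqrt(C1 + 6*z)/3


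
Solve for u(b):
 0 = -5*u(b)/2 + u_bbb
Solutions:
 u(b) = C3*exp(2^(2/3)*5^(1/3)*b/2) + (C1*sin(2^(2/3)*sqrt(3)*5^(1/3)*b/4) + C2*cos(2^(2/3)*sqrt(3)*5^(1/3)*b/4))*exp(-2^(2/3)*5^(1/3)*b/4)


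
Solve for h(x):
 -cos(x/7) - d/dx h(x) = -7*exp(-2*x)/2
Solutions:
 h(x) = C1 - 7*sin(x/7) - 7*exp(-2*x)/4


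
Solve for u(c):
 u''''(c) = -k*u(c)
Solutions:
 u(c) = C1*exp(-c*(-k)^(1/4)) + C2*exp(c*(-k)^(1/4)) + C3*exp(-I*c*(-k)^(1/4)) + C4*exp(I*c*(-k)^(1/4))


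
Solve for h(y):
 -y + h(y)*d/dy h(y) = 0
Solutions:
 h(y) = -sqrt(C1 + y^2)
 h(y) = sqrt(C1 + y^2)


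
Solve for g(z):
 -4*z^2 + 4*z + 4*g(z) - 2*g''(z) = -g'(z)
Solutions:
 g(z) = C1*exp(z*(1 - sqrt(33))/4) + C2*exp(z*(1 + sqrt(33))/4) + z^2 - 3*z/2 + 11/8
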